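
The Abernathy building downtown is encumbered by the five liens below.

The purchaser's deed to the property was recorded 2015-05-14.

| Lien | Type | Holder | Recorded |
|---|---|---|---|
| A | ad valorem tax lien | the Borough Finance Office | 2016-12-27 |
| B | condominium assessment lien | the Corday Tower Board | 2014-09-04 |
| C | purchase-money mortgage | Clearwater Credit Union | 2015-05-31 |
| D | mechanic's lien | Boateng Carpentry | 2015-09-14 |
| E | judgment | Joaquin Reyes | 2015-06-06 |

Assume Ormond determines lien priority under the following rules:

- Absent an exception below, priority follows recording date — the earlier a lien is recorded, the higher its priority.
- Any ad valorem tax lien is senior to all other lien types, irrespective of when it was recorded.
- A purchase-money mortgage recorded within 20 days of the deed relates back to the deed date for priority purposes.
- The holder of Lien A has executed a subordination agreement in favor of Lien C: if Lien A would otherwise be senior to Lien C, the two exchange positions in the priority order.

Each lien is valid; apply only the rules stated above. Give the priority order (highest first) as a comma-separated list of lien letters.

First, effective dates: C relates back to the deed date 2015-05-14.
As an ad valorem tax lien, A is senior to every other lien.
The other liens, earliest effective date first: B (2014-09-04), C (2015-05-14), E (2015-06-06), D (2015-09-14).
A is senior to C before the subordination, so the two trade places.

C, B, A, E, D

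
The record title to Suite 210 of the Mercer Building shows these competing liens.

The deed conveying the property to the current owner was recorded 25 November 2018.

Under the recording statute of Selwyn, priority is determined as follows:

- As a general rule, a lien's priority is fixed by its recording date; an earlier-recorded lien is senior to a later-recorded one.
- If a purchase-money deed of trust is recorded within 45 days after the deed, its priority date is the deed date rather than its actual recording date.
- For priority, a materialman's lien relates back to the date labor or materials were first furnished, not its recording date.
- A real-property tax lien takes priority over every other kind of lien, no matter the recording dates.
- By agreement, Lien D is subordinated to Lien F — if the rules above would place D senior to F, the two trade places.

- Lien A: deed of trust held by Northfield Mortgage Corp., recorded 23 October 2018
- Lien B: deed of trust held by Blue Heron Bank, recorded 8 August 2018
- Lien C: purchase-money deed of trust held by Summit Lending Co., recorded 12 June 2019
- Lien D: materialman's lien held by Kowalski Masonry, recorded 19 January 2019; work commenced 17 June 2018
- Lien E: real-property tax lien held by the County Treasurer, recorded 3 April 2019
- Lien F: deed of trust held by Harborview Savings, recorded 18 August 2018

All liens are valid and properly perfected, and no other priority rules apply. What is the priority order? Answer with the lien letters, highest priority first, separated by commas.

E, F, B, D, A, C

Adjusting effective dates: C was recorded 199 days after the deed, outside the 45-day window, so it keeps its recording date; D's effective date is 17 June 2018, when work began.
As a real-property tax lien, E is senior to every other lien.
The other liens, earliest effective date first: D (17 June 2018), B (8 August 2018), F (18 August 2018), A (23 October 2018), C (12 June 2019).
D would otherwise be senior to F, so under the subordination agreement D and F exchange positions.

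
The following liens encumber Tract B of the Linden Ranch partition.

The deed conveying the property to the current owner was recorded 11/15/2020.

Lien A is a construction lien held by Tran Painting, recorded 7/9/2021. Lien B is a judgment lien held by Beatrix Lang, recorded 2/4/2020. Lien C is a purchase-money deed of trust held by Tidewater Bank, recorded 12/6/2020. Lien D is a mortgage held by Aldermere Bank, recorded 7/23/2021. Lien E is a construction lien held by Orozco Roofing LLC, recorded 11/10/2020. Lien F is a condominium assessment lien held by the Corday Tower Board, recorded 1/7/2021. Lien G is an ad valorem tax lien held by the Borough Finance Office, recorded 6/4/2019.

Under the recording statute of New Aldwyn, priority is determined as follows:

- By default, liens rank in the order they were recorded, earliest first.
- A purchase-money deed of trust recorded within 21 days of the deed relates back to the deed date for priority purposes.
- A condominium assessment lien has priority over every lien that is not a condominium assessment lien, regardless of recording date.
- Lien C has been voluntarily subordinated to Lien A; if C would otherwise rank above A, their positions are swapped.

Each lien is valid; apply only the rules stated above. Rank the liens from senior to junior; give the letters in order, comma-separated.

F, G, B, E, A, C, D

First, effective dates: C was recorded within the 21-day window, so its effective date is the deed date 11/15/2020.
As a condominium assessment lien, F is senior to every other lien.
Remaining liens by effective date: G (6/4/2019), B (2/4/2020), E (11/10/2020), C (11/15/2020), A (7/9/2021), D (7/23/2021).
Because C would otherwise rank above A, the subordination swaps them.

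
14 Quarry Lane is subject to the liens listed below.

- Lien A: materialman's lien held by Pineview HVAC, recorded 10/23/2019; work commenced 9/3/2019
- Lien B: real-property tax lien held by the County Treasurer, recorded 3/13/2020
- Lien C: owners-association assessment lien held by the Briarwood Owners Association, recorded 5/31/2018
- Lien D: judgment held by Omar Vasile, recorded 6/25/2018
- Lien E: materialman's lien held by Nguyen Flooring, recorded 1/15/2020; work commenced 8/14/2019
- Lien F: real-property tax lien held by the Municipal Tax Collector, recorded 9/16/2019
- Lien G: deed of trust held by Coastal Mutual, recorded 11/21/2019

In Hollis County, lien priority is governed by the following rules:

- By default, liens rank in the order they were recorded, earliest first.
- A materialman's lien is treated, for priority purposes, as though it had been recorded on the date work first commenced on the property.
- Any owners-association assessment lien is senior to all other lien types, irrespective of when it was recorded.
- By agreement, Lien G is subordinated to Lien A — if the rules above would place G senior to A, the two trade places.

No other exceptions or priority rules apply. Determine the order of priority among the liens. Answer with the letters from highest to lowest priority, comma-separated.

Effective dates: A's effective date is 9/3/2019, when work began; E relates back to 8/14/2019 (work commenced).
C is an owners-association assessment lien, so it outranks all other liens regardless of date.
The other liens, earliest effective date first: D (6/25/2018), E (8/14/2019), A (9/3/2019), F (9/16/2019), G (11/21/2019), B (3/13/2020).
Since G is not senior to A, the subordination leaves the order unchanged.

C, D, E, A, F, G, B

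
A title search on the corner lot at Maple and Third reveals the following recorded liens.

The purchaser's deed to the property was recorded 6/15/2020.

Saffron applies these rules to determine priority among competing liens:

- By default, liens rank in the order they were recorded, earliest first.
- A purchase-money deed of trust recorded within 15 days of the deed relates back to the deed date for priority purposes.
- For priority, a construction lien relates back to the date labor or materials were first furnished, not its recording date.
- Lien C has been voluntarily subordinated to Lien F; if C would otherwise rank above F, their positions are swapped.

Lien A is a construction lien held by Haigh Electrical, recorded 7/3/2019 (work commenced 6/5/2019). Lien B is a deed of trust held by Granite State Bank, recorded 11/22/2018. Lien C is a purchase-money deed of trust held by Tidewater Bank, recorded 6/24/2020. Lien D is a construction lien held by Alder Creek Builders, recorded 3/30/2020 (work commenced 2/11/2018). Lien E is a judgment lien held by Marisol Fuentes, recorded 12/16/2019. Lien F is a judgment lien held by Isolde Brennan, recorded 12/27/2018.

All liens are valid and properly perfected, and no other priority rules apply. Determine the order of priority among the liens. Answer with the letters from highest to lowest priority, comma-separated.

D, B, F, A, E, C

Effective dates: A's effective date is 6/5/2019, when work began; C's effective date is the deed date, 6/15/2020; D's effective date is 2/11/2018, when work began.
Ordering by effective date: D (2/11/2018), B (11/22/2018), F (12/27/2018), A (6/5/2019), E (12/16/2019), C (6/15/2020).
C is already junior to F, so the subordination agreement changes nothing.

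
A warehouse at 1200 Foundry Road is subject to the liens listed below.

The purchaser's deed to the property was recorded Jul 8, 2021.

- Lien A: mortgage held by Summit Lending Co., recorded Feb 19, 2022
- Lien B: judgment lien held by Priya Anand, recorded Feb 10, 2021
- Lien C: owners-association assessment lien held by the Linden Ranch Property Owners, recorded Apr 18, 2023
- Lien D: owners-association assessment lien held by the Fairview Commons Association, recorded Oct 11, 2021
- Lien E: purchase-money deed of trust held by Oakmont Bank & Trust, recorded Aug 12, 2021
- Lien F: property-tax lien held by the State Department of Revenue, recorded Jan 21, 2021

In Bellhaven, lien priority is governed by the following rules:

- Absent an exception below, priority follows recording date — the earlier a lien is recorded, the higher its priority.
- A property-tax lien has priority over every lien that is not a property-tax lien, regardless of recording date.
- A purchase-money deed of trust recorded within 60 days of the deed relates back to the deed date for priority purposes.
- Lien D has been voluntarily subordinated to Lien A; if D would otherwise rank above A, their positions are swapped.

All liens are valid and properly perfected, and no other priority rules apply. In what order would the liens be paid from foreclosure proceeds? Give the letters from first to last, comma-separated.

F, B, E, A, D, C

Effective dates after the stated exceptions: E's effective date is the deed date, Jul 8, 2021.
F is a property-tax lien, so it outranks all other liens regardless of date.
Ordering the rest by effective date: B (Feb 10, 2021), E (Jul 8, 2021), D (Oct 11, 2021), A (Feb 19, 2022), C (Apr 18, 2023).
The subordination applies — D was senior to A — so D and A swap.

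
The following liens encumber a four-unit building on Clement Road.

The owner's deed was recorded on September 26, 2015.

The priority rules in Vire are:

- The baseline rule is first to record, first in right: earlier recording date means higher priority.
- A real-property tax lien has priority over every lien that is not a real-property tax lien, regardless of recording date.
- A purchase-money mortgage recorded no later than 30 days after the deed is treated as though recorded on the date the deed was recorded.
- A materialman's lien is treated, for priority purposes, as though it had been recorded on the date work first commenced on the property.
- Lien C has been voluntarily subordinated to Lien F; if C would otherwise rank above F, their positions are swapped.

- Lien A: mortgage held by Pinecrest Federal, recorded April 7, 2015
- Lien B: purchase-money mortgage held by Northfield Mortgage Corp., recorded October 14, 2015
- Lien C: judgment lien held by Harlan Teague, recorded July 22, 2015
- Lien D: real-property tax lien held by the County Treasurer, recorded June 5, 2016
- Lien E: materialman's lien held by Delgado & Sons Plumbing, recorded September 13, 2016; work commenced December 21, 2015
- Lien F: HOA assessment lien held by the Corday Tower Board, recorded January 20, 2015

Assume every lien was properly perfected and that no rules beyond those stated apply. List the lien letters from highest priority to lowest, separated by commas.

Effective dates after the stated exceptions: B was recorded within the 30-day window, so its effective date is the deed date September 26, 2015; E is treated as recorded December 21, 2015, the work-commencement date.
D is a real-property tax lien and takes priority over every other lien.
Among the remaining liens, by effective date: F (January 20, 2015), A (April 7, 2015), C (July 22, 2015), B (September 26, 2015), E (December 21, 2015).
Since C is not senior to F, the subordination leaves the order unchanged.

D, F, A, C, B, E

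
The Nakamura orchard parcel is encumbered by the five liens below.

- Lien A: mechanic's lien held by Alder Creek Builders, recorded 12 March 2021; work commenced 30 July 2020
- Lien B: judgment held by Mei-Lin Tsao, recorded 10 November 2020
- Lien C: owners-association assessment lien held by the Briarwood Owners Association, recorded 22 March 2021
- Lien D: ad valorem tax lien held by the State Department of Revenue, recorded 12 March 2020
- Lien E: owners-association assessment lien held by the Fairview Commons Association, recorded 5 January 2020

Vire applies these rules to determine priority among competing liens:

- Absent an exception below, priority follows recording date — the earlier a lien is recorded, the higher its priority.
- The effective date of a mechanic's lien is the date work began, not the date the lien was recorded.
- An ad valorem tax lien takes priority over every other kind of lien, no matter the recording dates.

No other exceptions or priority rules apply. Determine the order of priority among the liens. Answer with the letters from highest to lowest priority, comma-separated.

D, E, A, B, C

Adjusting effective dates: A's effective date is 30 July 2020, when work began.
As an ad valorem tax lien, D is senior to every other lien.
Among the remaining liens, by effective date: E (5 January 2020), A (30 July 2020), B (10 November 2020), C (22 March 2021).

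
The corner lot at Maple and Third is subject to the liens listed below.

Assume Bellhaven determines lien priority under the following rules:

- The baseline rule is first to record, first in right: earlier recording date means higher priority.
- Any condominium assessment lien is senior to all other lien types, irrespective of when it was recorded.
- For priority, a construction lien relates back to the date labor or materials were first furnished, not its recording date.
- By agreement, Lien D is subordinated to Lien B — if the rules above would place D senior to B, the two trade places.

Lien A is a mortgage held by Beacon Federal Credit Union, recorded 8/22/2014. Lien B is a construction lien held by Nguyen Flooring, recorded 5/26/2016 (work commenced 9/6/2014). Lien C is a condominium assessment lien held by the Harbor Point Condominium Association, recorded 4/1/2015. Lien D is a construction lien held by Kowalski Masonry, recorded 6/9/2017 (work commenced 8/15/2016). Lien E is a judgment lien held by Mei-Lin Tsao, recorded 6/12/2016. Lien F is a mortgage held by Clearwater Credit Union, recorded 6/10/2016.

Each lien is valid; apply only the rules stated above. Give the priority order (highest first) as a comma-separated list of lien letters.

C, A, B, F, E, D

First, effective dates: B's effective date is 9/6/2014, when work began; D is treated as recorded 8/15/2016, the work-commencement date.
As a condominium assessment lien, C is senior to every other lien.
The other liens, earliest effective date first: A (8/22/2014), B (9/6/2014), F (6/10/2016), E (6/12/2016), D (8/15/2016).
D already ranks below B; the subordination has no effect.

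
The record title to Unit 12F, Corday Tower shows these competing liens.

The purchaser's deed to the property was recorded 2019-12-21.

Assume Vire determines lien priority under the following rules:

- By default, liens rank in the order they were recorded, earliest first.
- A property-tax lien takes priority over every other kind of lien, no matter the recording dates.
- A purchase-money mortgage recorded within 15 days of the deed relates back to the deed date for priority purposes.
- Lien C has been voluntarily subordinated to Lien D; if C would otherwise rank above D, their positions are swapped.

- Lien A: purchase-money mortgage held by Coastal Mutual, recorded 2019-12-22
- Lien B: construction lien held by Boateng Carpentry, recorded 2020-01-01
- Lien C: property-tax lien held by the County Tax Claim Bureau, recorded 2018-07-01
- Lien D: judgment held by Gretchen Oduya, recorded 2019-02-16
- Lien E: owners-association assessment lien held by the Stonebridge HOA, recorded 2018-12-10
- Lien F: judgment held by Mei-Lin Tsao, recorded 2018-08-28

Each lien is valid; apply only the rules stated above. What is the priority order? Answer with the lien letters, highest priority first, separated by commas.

D, F, E, C, A, B

Effective dates: A's effective date is the deed date, 2019-12-21.
C, as a property-tax lien, has superpriority and ranks first.
Ordering the rest by effective date: F (2018-08-28), E (2018-12-10), D (2019-02-16), A (2019-12-21), B (2020-01-01).
C is senior to D before the subordination, so the two trade places.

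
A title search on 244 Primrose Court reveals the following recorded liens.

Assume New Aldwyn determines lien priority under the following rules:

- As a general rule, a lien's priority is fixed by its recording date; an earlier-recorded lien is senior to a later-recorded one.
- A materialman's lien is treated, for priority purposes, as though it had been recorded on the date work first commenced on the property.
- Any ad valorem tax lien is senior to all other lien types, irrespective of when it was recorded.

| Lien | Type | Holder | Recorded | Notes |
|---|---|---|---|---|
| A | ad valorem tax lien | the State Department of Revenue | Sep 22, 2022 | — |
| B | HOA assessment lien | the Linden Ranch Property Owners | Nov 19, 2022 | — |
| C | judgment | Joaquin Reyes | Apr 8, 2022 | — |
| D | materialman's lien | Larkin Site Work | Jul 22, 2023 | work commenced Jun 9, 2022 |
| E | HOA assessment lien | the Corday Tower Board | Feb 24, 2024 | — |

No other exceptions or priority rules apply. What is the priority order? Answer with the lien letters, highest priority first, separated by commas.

First, effective dates: D is treated as recorded Jun 9, 2022, the work-commencement date.
A, as an ad valorem tax lien, has superpriority and ranks first.
Remaining liens by effective date: C (Apr 8, 2022), D (Jun 9, 2022), B (Nov 19, 2022), E (Feb 24, 2024).

A, C, D, B, E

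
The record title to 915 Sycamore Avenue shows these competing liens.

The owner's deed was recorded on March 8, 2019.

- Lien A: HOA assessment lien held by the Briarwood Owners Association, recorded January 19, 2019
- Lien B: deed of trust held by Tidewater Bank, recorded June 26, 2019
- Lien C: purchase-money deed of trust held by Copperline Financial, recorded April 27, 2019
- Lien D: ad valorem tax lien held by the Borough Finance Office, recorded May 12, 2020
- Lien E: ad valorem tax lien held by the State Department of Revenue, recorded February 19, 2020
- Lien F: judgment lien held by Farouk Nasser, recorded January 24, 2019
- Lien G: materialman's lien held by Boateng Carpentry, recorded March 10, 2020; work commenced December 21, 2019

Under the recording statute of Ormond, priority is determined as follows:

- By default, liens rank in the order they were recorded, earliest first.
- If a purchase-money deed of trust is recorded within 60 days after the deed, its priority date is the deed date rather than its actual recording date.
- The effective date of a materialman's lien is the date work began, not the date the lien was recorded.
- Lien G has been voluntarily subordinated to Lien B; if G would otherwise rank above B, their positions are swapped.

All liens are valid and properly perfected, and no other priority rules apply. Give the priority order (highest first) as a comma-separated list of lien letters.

Effective dates: C's effective date is the deed date, March 8, 2019; G relates back to December 21, 2019 (work commenced).
By effective date: A (January 19, 2019), F (January 24, 2019), C (March 8, 2019), B (June 26, 2019), G (December 21, 2019), E (February 19, 2020), D (May 12, 2020).
G already ranks below B; the subordination has no effect.

A, F, C, B, G, E, D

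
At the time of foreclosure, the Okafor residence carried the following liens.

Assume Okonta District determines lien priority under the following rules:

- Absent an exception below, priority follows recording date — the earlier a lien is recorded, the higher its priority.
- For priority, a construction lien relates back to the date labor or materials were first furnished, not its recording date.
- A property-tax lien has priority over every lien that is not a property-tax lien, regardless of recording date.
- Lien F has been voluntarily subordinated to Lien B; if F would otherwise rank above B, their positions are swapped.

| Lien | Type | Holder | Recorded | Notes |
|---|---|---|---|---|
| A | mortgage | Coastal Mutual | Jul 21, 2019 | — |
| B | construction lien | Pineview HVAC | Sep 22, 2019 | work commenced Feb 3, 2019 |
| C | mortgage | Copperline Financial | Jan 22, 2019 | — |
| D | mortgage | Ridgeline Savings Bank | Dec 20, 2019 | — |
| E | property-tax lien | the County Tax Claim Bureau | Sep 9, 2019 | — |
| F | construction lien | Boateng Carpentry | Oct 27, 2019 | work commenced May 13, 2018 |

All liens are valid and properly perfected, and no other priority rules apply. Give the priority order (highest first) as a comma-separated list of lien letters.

First, effective dates: B's effective date is Feb 3, 2019, when work began; F's effective date is May 13, 2018, when work began.
E is a property-tax lien and takes priority over every other lien.
Ordering the rest by effective date: F (May 13, 2018), C (Jan 22, 2019), B (Feb 3, 2019), A (Jul 21, 2019), D (Dec 20, 2019).
F would otherwise be senior to B, so under the subordination agreement F and B exchange positions.

E, B, C, F, A, D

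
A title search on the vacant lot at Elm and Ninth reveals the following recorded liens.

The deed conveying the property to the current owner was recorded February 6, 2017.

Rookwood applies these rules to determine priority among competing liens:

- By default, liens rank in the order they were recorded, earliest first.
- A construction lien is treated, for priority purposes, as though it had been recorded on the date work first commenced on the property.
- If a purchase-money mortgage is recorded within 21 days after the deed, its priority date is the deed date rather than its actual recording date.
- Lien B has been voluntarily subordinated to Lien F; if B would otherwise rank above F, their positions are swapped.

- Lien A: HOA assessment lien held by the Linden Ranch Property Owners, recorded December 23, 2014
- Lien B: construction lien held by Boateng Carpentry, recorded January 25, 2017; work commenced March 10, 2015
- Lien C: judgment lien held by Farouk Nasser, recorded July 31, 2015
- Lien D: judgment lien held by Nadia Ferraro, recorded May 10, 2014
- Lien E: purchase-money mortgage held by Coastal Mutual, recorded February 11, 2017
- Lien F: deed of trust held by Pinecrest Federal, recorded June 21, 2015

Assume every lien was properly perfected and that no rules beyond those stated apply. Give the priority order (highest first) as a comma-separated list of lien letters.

D, A, F, B, C, E

Adjusting effective dates: B relates back to March 10, 2015 (work commenced); E was recorded within the 21-day window, so its effective date is the deed date February 6, 2017.
By effective date, earliest first: D (May 10, 2014), A (December 23, 2014), B (March 10, 2015), F (June 21, 2015), C (July 31, 2015), E (February 6, 2017).
B is senior to F before the subordination, so the two trade places.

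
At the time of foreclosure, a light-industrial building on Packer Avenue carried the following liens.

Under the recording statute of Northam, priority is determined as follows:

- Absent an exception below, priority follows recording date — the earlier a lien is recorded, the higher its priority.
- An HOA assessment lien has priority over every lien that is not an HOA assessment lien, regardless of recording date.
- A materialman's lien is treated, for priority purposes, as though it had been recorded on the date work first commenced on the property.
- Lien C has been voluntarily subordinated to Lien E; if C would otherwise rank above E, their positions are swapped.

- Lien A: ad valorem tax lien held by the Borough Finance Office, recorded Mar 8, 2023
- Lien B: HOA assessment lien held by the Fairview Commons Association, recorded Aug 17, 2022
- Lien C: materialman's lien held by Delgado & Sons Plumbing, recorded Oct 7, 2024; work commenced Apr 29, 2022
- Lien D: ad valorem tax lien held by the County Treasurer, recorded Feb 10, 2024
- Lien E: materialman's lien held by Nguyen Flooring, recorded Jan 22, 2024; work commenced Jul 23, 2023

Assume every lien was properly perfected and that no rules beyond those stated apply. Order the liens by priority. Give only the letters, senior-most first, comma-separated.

B, E, A, C, D

Effective dates after the stated exceptions: C relates back to Apr 29, 2022 (work commenced); E is treated as recorded Jul 23, 2023, the work-commencement date.
B is an HOA assessment lien, so it outranks all other liens regardless of date.
Among the remaining liens, by effective date: C (Apr 29, 2022), A (Mar 8, 2023), E (Jul 23, 2023), D (Feb 10, 2024).
Because C would otherwise rank above E, the subordination swaps them.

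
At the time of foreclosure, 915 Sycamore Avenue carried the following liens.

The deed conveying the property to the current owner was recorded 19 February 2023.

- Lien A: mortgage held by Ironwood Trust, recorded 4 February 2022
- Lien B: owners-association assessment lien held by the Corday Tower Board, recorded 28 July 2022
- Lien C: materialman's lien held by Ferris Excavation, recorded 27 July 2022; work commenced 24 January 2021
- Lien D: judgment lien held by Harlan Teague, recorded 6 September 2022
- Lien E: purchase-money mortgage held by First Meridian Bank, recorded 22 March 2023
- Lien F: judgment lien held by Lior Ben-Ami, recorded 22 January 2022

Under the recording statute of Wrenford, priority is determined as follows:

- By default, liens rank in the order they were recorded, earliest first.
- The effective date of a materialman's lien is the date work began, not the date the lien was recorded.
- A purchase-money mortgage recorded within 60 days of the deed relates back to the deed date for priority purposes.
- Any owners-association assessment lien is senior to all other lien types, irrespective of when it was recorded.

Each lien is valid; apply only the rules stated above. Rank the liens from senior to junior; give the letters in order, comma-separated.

Adjusting effective dates: C is treated as recorded 24 January 2021, the work-commencement date; E's effective date is the deed date, 19 February 2023.
B, as an owners-association assessment lien, has superpriority and ranks first.
Ordering the rest by effective date: C (24 January 2021), F (22 January 2022), A (4 February 2022), D (6 September 2022), E (19 February 2023).

B, C, F, A, D, E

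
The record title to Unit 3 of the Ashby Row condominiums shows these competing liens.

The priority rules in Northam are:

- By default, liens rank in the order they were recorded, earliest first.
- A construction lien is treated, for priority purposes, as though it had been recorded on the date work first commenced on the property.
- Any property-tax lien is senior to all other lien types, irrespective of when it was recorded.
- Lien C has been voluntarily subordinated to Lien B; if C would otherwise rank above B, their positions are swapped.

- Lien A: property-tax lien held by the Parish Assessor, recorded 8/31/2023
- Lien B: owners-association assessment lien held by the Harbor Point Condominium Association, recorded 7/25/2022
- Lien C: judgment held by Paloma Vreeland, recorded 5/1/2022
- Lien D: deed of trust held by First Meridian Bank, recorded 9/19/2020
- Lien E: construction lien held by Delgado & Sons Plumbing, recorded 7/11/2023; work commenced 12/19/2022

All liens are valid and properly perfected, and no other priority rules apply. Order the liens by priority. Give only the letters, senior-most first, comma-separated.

A, D, B, C, E

Adjusting effective dates: E's effective date is 12/19/2022, when work began.
A is a property-tax lien, so it outranks all other liens regardless of date.
Remaining liens by effective date: D (9/19/2020), C (5/1/2022), B (7/25/2022), E (12/19/2022).
The subordination applies — C was senior to B — so C and B swap.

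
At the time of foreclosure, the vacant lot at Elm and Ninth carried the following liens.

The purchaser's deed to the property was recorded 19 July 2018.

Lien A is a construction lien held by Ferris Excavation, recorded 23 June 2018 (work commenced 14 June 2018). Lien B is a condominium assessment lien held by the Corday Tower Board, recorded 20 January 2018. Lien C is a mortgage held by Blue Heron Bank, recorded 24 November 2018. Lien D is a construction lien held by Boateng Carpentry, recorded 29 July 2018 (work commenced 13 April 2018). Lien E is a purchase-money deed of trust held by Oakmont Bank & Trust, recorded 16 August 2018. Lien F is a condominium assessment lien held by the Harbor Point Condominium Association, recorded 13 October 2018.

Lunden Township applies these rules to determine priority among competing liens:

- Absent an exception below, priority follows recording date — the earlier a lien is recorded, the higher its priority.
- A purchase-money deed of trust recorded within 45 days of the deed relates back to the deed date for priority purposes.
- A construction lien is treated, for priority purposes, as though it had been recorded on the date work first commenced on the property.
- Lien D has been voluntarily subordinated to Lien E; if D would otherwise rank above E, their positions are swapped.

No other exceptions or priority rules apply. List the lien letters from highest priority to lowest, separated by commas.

Effective dates after the stated exceptions: A is treated as recorded 14 June 2018, the work-commencement date; D is treated as recorded 13 April 2018, the work-commencement date; E's effective date is the deed date, 19 July 2018.
Ordering by effective date: B (20 January 2018), D (13 April 2018), A (14 June 2018), E (19 July 2018), F (13 October 2018), C (24 November 2018).
The subordination applies — D was senior to E — so D and E swap.

B, E, A, D, F, C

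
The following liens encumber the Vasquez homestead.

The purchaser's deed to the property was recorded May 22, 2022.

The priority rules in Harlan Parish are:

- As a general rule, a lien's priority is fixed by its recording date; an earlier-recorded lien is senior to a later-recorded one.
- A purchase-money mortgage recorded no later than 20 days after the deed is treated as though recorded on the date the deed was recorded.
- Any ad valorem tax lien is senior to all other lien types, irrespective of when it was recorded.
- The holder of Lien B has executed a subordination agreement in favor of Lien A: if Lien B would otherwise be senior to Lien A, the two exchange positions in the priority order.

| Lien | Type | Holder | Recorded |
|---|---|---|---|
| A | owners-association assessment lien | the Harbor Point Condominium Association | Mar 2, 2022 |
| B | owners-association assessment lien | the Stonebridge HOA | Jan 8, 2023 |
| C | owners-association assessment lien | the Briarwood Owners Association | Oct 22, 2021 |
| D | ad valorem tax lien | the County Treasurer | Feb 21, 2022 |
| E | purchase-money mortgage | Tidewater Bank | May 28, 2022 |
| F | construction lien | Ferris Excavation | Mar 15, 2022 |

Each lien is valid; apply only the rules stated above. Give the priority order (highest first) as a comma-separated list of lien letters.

D, C, A, F, E, B

First, effective dates: E's effective date is the deed date, May 22, 2022.
D is an ad valorem tax lien, so it outranks all other liens regardless of date.
The other liens, earliest effective date first: C (Oct 22, 2021), A (Mar 2, 2022), F (Mar 15, 2022), E (May 22, 2022), B (Jan 8, 2023).
B already ranks below A; the subordination has no effect.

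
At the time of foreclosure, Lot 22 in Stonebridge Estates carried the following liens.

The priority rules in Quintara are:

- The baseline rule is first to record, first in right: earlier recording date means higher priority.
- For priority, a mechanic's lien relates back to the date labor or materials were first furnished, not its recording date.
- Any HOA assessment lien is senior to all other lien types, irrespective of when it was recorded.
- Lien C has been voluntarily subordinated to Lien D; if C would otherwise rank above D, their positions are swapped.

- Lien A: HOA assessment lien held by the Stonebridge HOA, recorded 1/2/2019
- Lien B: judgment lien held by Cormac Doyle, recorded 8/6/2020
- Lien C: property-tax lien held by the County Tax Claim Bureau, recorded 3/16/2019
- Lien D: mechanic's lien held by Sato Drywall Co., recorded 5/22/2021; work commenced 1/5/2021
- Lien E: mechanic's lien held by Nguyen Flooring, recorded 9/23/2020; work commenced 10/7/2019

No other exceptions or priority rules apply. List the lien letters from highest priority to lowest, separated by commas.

Adjusting effective dates: D relates back to 1/5/2021 (work commenced); E's effective date is 10/7/2019, when work began.
A is an HOA assessment lien and takes priority over every other lien.
Ordering the rest by effective date: C (3/16/2019), E (10/7/2019), B (8/6/2020), D (1/5/2021).
C would otherwise be senior to D, so under the subordination agreement C and D exchange positions.

A, D, E, B, C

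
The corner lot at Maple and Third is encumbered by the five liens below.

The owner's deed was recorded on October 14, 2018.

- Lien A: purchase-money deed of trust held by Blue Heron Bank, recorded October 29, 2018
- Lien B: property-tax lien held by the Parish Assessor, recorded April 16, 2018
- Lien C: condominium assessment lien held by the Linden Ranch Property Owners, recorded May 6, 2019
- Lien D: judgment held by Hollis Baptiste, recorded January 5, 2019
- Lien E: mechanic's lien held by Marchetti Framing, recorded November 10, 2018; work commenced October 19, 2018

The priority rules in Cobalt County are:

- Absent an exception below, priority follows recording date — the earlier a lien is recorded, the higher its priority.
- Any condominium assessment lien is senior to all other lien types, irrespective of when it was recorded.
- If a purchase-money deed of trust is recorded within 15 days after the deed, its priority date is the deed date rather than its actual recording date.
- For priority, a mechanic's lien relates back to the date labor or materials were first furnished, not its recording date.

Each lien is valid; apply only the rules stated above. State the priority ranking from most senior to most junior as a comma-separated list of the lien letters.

Effective dates after the stated exceptions: A relates back to the deed date October 14, 2018; E is treated as recorded October 19, 2018, the work-commencement date.
As a condominium assessment lien, C is senior to every other lien.
Remaining liens by effective date: B (April 16, 2018), A (October 14, 2018), E (October 19, 2018), D (January 5, 2019).

C, B, A, E, D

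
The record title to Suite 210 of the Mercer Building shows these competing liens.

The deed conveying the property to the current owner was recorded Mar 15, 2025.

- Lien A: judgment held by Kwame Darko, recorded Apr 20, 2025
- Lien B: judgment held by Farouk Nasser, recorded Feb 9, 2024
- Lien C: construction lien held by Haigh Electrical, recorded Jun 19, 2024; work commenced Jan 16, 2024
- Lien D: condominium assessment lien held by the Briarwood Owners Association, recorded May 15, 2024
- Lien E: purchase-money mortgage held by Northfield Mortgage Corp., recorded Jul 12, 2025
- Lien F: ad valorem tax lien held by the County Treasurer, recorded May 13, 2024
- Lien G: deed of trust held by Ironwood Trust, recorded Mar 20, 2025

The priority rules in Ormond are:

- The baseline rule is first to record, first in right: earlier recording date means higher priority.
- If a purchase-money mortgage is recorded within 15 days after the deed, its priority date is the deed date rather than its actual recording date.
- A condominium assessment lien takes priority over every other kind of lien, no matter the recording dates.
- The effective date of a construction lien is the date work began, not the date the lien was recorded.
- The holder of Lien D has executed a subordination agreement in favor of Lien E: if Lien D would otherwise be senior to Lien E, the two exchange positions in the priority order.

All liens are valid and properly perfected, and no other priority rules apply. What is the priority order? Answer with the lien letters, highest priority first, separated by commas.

Effective dates after the stated exceptions: C is treated as recorded Jan 16, 2024, the work-commencement date; E missed the 15-day window (119 days after the deed), so its recording date stands.
D, as a condominium assessment lien, has superpriority and ranks first.
Among the remaining liens, by effective date: C (Jan 16, 2024), B (Feb 9, 2024), F (May 13, 2024), G (Mar 20, 2025), A (Apr 20, 2025), E (Jul 12, 2025).
D is senior to E before the subordination, so the two trade places.

E, C, B, F, G, A, D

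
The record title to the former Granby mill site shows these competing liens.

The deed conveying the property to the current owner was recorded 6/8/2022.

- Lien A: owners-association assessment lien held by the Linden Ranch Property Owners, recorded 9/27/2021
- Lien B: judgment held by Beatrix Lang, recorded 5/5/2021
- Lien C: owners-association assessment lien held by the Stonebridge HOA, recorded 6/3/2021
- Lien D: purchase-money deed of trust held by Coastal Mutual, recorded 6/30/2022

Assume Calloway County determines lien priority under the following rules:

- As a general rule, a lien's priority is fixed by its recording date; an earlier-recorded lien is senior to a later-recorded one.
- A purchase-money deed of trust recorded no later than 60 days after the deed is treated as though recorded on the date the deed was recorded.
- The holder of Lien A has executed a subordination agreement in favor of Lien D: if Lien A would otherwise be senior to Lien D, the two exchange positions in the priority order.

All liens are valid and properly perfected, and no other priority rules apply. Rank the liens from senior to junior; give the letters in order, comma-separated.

B, C, D, A

Effective dates after the stated exceptions: D's effective date is the deed date, 6/8/2022.
Ordering by effective date: B (5/5/2021), C (6/3/2021), A (9/27/2021), D (6/8/2022).
Because A would otherwise rank above D, the subordination swaps them.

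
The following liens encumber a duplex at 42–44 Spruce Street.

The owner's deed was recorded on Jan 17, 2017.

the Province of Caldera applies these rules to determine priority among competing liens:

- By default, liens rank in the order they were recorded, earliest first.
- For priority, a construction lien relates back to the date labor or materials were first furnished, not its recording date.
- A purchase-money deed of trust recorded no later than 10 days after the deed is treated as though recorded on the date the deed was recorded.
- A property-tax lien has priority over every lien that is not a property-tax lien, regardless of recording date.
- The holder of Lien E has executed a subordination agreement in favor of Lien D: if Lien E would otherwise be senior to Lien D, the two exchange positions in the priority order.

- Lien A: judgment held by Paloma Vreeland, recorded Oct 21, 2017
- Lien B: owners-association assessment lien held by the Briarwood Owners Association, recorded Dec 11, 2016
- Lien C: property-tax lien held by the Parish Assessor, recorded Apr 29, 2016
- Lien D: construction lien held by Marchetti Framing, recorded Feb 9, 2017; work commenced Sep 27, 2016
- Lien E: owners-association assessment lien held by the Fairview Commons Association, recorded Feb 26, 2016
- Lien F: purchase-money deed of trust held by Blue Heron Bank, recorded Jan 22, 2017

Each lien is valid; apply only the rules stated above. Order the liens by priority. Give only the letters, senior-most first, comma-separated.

First, effective dates: D's effective date is Sep 27, 2016, when work began; F relates back to the deed date Jan 17, 2017.
As a property-tax lien, C is senior to every other lien.
Ordering the rest by effective date: E (Feb 26, 2016), D (Sep 27, 2016), B (Dec 11, 2016), F (Jan 17, 2017), A (Oct 21, 2017).
E is senior to D before the subordination, so the two trade places.

C, D, E, B, F, A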